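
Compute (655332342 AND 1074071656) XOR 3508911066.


Step 1: 655332342 & 1074071656 = 327776
Step 2: 327776 ^ 3508911066 = 3508583354

3508583354


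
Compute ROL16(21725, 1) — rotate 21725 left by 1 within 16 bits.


Rotate 0b101010011011101 left by 1 (16-bit) = 0b1010100110111010 = 43450

43450


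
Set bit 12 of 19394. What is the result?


19394 | (1 << 12) = 19394 | 4096 = 23490

23490


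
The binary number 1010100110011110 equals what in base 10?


1010100110011110 in decimal = 43422

43422


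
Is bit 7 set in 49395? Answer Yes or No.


0b1100000011110011, bit 7 = 1. Yes

Yes


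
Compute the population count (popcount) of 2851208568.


0b10101001111100011111110101111000 has 20 set bits

20


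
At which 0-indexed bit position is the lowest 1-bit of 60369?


0b1110101111010001. Lowest set bit at position 0

0


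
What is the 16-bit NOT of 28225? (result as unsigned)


~0b110111001000001 = 0b1001000110111110 = 37310 (16-bit unsigned)

37310


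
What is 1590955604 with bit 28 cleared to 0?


1590955604 & ~(1 << 28) = 1322520148

1322520148


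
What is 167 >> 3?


0b10100111 >> 3 = 0b10100 = 20

20


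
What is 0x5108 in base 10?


5108 hex = 20744 decimal

20744


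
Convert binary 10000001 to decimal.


10000001 in decimal = 129

129


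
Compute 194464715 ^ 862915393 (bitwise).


0b1011100101110100101111001011 ^ 0b110011011011110000101101000001 = 0b111000111110000100000010001010 = 955793546

955793546


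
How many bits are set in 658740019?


0b100111010000111001001100110011 has 15 set bits

15


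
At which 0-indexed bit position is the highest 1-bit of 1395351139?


0b1010011001010110101111001100011. Highest set bit at position 30

30


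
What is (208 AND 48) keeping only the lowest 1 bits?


Step 1: 208 & 48 = 16
Step 2: 16 & 1 = 0

0


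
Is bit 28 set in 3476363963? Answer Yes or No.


0b11001111001101010001101010111011, bit 28 = 0. No

No


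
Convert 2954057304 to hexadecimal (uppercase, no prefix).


2954057304 = B0135658 hex

B0135658


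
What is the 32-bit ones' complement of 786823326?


786823326 ^ 4294967295 = 3508143969

3508143969


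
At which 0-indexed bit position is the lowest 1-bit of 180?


0b10110100. Lowest set bit at position 2

2


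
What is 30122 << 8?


0b111010110101010 << 8 = 0b11101011010101000000000 = 7711232

7711232


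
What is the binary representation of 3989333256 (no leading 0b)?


3989333256 = 11101101110010000110010100001000 in binary

11101101110010000110010100001000


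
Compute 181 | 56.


0b10110101 | 0b111000 = 0b10111101 = 189

189


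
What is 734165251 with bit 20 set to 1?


734165251 | (1 << 20) = 734165251 | 1048576 = 735213827

735213827


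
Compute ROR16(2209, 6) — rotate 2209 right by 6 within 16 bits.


Rotate 0b100010100001 right by 6 (16-bit) = 0b1000010000100010 = 33826

33826


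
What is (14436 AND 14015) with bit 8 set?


Step 1: 14436 & 14015 = 12324
Step 2: 12324 | (1 << 8) = 12324 | 256 = 12580

12580


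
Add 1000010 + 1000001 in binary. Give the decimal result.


1000010 + 1000001 = 10000011 = 131

131


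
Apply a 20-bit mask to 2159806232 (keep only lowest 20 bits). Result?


2159806232 & 1048575 = 788248

788248


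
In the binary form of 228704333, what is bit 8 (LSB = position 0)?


0b1101101000011100000001001101, position 8 = 0

0


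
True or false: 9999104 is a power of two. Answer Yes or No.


0b100110001001001100000000. Multiple bits set => No

No


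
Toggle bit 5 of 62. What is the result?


62 ^ (1 << 5) = 62 ^ 32 = 30

30


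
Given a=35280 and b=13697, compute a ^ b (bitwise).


35280 ^ 13697 = 48209

48209


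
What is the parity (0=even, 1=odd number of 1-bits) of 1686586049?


0b1100100100001110100001011000001 has 12 ones => parity 0

0


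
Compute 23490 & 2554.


0b101101111000010 & 0b100111111010 = 0b100111000010 = 2498

2498


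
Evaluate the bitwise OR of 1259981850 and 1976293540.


0b1001011000110011100110000011010 | 0b1110101110010111101100010100100 = 0b1111111110110111101110010111110 = 2145115326

2145115326


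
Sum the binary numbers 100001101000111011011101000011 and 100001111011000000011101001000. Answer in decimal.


100001101000111011011101000011 + 100001111011000000011101001000 = 1000011100011111011111010001011 = 1133493899

1133493899


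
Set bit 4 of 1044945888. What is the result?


1044945888 | (1 << 4) = 1044945888 | 16 = 1044945904

1044945904


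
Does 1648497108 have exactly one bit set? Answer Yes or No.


0b1100010010000100001000111010100. Multiple bits set => No

No


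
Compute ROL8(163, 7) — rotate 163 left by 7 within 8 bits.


Rotate 0b10100011 left by 7 (8-bit) = 0b11010001 = 209

209


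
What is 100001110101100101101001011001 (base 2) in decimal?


100001110101100101101001011001 in decimal = 567695961

567695961


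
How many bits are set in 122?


0b1111010 has 5 set bits

5


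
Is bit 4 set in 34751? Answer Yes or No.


0b1000011110111111, bit 4 = 1. Yes

Yes


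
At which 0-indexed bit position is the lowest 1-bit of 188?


0b10111100. Lowest set bit at position 2

2


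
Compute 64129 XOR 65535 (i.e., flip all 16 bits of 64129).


64129 ^ 65535 = 1406

1406


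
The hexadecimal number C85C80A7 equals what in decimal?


C85C80A7 hex = 3361505447 decimal

3361505447


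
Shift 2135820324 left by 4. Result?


0b1111111010011100000100000100100 << 4 = 0b11111110100111000001000001001000000 = 34173125184

34173125184


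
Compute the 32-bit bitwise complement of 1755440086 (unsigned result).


~0b1101000101000011110001111010110 = 0b10010111010111100001110000101001 = 2539527209 (32-bit unsigned)

2539527209


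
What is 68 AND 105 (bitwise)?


0b1000100 & 0b1101001 = 0b1000000 = 64

64


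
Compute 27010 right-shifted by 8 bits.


0b110100110000010 >> 8 = 0b1101001 = 105

105


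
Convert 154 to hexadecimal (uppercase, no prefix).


154 = 9A hex

9A


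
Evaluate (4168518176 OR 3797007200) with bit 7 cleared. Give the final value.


Step 1: 4168518176 | 3797007200 = 4202150752
Step 2: 4202150752 & ~(1 << 7) = 4202150752

4202150752


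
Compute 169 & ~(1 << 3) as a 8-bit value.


169 & ~(1 << 3) = 161

161


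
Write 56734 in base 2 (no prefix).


56734 = 1101110110011110 in binary

1101110110011110


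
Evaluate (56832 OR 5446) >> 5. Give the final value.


Step 1: 56832 | 5446 = 57158
Step 2: 57158 >> 5 = 1786

1786


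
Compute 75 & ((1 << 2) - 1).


75 & 3 = 3

3


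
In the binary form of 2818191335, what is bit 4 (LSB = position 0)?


0b10100111111110100010111111100111, position 4 = 0

0


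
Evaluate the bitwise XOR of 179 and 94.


0b10110011 ^ 0b1011110 = 0b11101101 = 237

237


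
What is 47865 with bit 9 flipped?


47865 ^ (1 << 9) = 47865 ^ 512 = 47353

47353


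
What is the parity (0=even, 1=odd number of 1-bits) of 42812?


0b1010011100111100 has 9 ones => parity 1

1


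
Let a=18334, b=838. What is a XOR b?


18334 ^ 838 = 17624

17624


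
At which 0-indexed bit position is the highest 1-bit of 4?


0b100. Highest set bit at position 2

2


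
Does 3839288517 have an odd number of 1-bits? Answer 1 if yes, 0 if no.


0b11100100110101101110010011000101 has 17 ones => parity 1

1


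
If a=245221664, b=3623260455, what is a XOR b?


245221664 ^ 3623260455 = 3647690759

3647690759


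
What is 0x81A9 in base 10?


81A9 hex = 33193 decimal

33193


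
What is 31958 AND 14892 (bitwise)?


0b111110011010110 & 0b11101000101100 = 0b11100000000100 = 14340

14340


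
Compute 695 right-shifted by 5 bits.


0b1010110111 >> 5 = 0b10101 = 21

21


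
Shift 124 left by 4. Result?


0b1111100 << 4 = 0b11111000000 = 1984

1984


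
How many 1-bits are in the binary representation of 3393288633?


0b11001010010000010111100110111001 has 16 set bits

16


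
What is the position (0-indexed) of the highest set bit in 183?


0b10110111. Highest set bit at position 7

7


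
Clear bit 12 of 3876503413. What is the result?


3876503413 & ~(1 << 12) = 3876499317

3876499317


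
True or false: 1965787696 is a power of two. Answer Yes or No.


0b1110101001010111000101000110000. Multiple bits set => No

No


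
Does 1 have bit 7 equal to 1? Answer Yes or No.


0b1, bit 7 = 0. No

No


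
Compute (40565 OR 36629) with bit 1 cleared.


Step 1: 40565 | 36629 = 40821
Step 2: 40821 & ~(1 << 1) = 40821

40821


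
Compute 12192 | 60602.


0b10111110100000 | 0b1110110010111010 = 0b1110111110111010 = 61370

61370


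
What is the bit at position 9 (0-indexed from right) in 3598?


0b111000001110, position 9 = 1

1


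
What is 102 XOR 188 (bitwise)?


0b1100110 ^ 0b10111100 = 0b11011010 = 218

218


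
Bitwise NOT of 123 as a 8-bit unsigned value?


~0b1111011 = 0b10000100 = 132 (8-bit unsigned)

132


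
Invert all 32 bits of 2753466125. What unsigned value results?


2753466125 ^ 4294967295 = 1541501170

1541501170


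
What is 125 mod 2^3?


125 & 7 = 5

5


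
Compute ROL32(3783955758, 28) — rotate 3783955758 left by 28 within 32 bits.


Rotate 0b11100001100010101001010100101110 left by 28 (32-bit) = 0b11101110000110001010100101010010 = 3994593618

3994593618


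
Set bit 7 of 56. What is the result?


56 | (1 << 7) = 56 | 128 = 184

184


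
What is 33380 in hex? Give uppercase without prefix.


33380 = 8264 hex

8264


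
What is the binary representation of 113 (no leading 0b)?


113 = 1110001 in binary

1110001


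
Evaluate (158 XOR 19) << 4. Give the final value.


Step 1: 158 ^ 19 = 141
Step 2: 141 << 4 = 2256

2256


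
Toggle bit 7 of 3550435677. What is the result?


3550435677 ^ (1 << 7) = 3550435677 ^ 128 = 3550435805

3550435805


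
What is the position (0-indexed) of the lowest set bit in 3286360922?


0b11000011111000011110001101011010. Lowest set bit at position 1

1


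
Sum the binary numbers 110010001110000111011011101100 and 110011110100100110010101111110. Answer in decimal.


110010001110000111011011101100 + 110011110100100110010101111110 = 1100110000010101101110001101010 = 1711987818

1711987818


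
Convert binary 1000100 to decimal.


1000100 in decimal = 68

68


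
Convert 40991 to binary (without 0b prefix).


40991 = 1010000000011111 in binary

1010000000011111


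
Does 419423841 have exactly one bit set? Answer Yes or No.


0b11000111111111110011001100001. Multiple bits set => No

No


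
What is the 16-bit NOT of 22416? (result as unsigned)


~0b101011110010000 = 0b1010100001101111 = 43119 (16-bit unsigned)

43119


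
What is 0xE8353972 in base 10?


E8353972 hex = 3895802226 decimal

3895802226


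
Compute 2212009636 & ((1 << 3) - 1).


2212009636 & 7 = 4

4


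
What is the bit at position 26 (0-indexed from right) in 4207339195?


0b11111010110001101110011010111011, position 26 = 0

0


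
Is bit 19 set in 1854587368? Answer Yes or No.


0b1101110100010101100000111101000, bit 19 = 1. Yes

Yes


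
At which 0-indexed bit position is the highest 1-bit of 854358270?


0b110010111011000111100011111110. Highest set bit at position 29

29


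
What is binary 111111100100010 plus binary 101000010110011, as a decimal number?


111111100100010 + 101000010110011 = 1100111111010101 = 53205

53205


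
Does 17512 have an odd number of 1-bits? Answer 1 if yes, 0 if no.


0b100010001101000 has 5 ones => parity 1

1


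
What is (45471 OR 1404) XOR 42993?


Step 1: 45471 | 1404 = 46591
Step 2: 46591 ^ 42993 = 4622

4622


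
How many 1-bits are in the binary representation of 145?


0b10010001 has 3 set bits

3


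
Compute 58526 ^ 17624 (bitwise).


0b1110010010011110 ^ 0b100010011011000 = 0b1010000001000110 = 41030

41030


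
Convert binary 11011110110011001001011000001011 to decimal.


11011110110011001001011000001011 in decimal = 3737949707

3737949707


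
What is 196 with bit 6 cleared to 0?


196 & ~(1 << 6) = 132

132


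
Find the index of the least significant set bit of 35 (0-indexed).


0b100011. Lowest set bit at position 0

0


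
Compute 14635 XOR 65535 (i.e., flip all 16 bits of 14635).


14635 ^ 65535 = 50900

50900


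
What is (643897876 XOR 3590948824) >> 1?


Step 1: 643897876 ^ 3590948824 = 4033387980
Step 2: 4033387980 >> 1 = 2016693990

2016693990


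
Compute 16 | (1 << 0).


16 | (1 << 0) = 16 | 1 = 17

17


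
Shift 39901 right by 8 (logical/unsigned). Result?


0b1001101111011101 >> 8 = 0b10011011 = 155

155


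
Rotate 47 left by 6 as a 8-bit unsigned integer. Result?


Rotate 0b101111 left by 6 (8-bit) = 0b11001011 = 203

203


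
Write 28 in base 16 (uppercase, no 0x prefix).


28 = 1C hex

1C


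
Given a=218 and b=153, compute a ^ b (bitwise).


218 ^ 153 = 67

67


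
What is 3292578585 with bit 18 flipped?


3292578585 ^ (1 << 18) = 3292578585 ^ 262144 = 3292840729

3292840729


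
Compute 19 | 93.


0b10011 | 0b1011101 = 0b1011111 = 95

95


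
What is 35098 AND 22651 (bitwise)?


0b1000100100011010 & 0b101100001111011 = 0b100000011010 = 2074

2074


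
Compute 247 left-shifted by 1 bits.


0b11110111 << 1 = 0b111101110 = 494

494


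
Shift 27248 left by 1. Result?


0b110101001110000 << 1 = 0b1101010011100000 = 54496

54496


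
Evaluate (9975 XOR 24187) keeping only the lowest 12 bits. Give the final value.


Step 1: 9975 ^ 24187 = 30860
Step 2: 30860 & 4095 = 2188

2188


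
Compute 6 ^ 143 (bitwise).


0b110 ^ 0b10001111 = 0b10001001 = 137

137


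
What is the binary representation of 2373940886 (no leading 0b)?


2373940886 = 10001101011111110111011010010110 in binary

10001101011111110111011010010110


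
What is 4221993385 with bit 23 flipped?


4221993385 ^ (1 << 23) = 4221993385 ^ 8388608 = 4213604777

4213604777


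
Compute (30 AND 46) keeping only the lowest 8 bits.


Step 1: 30 & 46 = 14
Step 2: 14 & 255 = 14

14


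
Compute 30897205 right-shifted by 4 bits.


0b1110101110111010000110101 >> 4 = 0b111010111011101000011 = 1931075

1931075


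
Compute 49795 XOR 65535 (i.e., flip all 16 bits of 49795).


49795 ^ 65535 = 15740

15740


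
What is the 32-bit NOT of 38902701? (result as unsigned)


~0b10010100011001101110101101 = 0b11111101101011100110010001010010 = 4256064594 (32-bit unsigned)

4256064594


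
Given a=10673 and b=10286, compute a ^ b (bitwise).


10673 ^ 10286 = 415

415


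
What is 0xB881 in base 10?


B881 hex = 47233 decimal

47233


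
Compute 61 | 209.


0b111101 | 0b11010001 = 0b11111101 = 253

253


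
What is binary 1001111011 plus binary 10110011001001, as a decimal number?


1001111011 + 10110011001001 = 10111101000100 = 12100

12100


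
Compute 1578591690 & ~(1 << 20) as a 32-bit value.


1578591690 & ~(1 << 20) = 1577543114

1577543114


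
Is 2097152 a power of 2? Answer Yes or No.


0b1000000000000000000000. Only one bit set => Yes

Yes


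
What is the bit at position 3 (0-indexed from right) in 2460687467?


0b10010010101010110001110001101011, position 3 = 1

1


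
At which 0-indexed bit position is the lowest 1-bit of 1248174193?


0b1001010011001011010000001110001. Lowest set bit at position 0

0


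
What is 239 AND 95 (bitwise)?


0b11101111 & 0b1011111 = 0b1001111 = 79

79


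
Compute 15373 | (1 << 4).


15373 | (1 << 4) = 15373 | 16 = 15389

15389


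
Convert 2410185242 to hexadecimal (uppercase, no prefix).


2410185242 = 8FA8821A hex

8FA8821A


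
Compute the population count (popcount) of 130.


0b10000010 has 2 set bits

2


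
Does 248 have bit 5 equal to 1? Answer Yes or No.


0b11111000, bit 5 = 1. Yes

Yes


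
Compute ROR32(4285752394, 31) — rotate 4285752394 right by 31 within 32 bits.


Rotate 0b11111111011100110110010001001010 right by 31 (32-bit) = 0b11111110111001101100100010010101 = 4276537493

4276537493


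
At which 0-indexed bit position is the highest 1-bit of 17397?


0b100001111110101. Highest set bit at position 14

14


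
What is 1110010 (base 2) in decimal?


1110010 in decimal = 114

114


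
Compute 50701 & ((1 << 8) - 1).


50701 & 255 = 13

13


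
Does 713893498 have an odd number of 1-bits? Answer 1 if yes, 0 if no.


0b101010100011010010011001111010 has 15 ones => parity 1

1


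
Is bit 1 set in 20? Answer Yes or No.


0b10100, bit 1 = 0. No

No


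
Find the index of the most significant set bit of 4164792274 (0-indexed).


0b11111000001111011010111111010010. Highest set bit at position 31

31


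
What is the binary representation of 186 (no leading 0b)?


186 = 10111010 in binary

10111010


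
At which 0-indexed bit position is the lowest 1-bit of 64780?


0b1111110100001100. Lowest set bit at position 2

2


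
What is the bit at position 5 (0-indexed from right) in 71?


0b1000111, position 5 = 0

0


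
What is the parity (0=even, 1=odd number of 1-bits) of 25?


0b11001 has 3 ones => parity 1

1


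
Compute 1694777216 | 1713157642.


0b1100101000001000011111110000000 | 0b1100110000111001011011000001010 = 0b1100111000111001011111110001010 = 1729937290

1729937290


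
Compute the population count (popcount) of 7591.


0b1110110100111 has 9 set bits

9


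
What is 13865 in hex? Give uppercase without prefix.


13865 = 3629 hex

3629


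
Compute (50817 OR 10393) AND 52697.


Step 1: 50817 | 10393 = 61081
Step 2: 61081 & 52697 = 52377

52377


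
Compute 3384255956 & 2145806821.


0b11001001101101111010010111010100 & 0b1111111111001100110100111100101 = 0b1001001101001100010000111000100 = 1235624388

1235624388


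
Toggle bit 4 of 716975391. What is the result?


716975391 ^ (1 << 4) = 716975391 ^ 16 = 716975375

716975375


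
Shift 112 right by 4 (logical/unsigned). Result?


0b1110000 >> 4 = 0b111 = 7

7


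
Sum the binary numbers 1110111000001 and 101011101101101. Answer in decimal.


1110111000001 + 101011101101101 = 111010100101110 = 29998

29998


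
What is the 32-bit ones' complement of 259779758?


259779758 ^ 4294967295 = 4035187537

4035187537


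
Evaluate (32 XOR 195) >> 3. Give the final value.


Step 1: 32 ^ 195 = 227
Step 2: 227 >> 3 = 28

28


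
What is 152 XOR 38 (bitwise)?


0b10011000 ^ 0b100110 = 0b10111110 = 190

190


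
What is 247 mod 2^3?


247 & 7 = 7

7


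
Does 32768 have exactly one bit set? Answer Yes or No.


0b1000000000000000. Only one bit set => Yes

Yes


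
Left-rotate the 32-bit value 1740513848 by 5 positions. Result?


Rotate 0b1100111101111100010001000111000 left by 5 (32-bit) = 0b11110111110001000100011100001100 = 4156835596

4156835596


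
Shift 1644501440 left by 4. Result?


0b1100010000001010001100111000000 << 4 = 0b11000100000010100011001110000000000 = 26312023040

26312023040


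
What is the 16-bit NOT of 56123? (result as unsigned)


~0b1101101100111011 = 0b10010011000100 = 9412 (16-bit unsigned)

9412


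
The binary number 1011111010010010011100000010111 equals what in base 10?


1011111010010010011100000010111 in decimal = 1598634007

1598634007


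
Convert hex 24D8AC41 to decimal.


24D8AC41 hex = 618179649 decimal

618179649


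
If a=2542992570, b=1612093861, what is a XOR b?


2542992570 ^ 1612093861 = 4152648991

4152648991


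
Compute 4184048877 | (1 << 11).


4184048877 | (1 << 11) = 4184048877 | 2048 = 4184050925

4184050925


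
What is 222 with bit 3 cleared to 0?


222 & ~(1 << 3) = 214

214


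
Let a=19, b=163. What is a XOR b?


19 ^ 163 = 176

176


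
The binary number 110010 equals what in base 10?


110010 in decimal = 50

50


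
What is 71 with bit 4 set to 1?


71 | (1 << 4) = 71 | 16 = 87

87


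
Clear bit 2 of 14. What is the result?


14 & ~(1 << 2) = 10

10


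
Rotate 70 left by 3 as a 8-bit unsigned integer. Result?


Rotate 0b1000110 left by 3 (8-bit) = 0b110010 = 50

50


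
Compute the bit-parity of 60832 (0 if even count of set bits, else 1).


0b1110110110100000 has 8 ones => parity 0

0


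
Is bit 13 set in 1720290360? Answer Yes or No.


0b1100110100010011000110000111000, bit 13 = 0. No

No


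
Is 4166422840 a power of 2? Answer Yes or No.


0b11111000010101101001000100111000. Multiple bits set => No

No


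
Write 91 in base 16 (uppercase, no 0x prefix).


91 = 5B hex

5B


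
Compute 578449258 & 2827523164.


0b100010011110100110111101101010 & 0b10101000100010001001010001011100 = 0b100000000010000000010001001000 = 537396296

537396296


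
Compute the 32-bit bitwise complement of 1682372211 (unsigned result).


~0b1100100010001101111011001110011 = 0b10011011101110010000100110001100 = 2612595084 (32-bit unsigned)

2612595084


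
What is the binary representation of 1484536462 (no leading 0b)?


1484536462 = 1011000011111000011101010001110 in binary

1011000011111000011101010001110


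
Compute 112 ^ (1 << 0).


112 ^ (1 << 0) = 112 ^ 1 = 113

113


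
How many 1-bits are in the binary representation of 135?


0b10000111 has 4 set bits

4


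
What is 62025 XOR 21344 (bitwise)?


0b1111001001001001 ^ 0b101001101100000 = 0b1010000100101001 = 41257

41257


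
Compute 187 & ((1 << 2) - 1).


187 & 3 = 3

3


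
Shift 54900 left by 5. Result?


0b1101011001110100 << 5 = 0b110101100111010000000 = 1756800

1756800


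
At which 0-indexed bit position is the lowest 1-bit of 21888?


0b101010110000000. Lowest set bit at position 7

7


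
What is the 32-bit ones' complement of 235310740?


235310740 ^ 4294967295 = 4059656555

4059656555


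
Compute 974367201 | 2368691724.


0b111010000100111010100111100001 | 0b10001101001011110101111000001100 = 0b10111111001111111111111111101101 = 3208642541

3208642541


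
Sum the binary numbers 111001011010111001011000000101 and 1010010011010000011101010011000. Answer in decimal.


111001011010111001011000000101 + 1010010011010000011101010011000 = 10001011110100111101000010011101 = 2345914525

2345914525


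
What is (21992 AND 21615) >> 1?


Step 1: 21992 & 21615 = 21608
Step 2: 21608 >> 1 = 10804

10804


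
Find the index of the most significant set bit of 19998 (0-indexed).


0b100111000011110. Highest set bit at position 14

14


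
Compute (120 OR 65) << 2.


Step 1: 120 | 65 = 121
Step 2: 121 << 2 = 484

484


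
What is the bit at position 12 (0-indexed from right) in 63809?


0b1111100101000001, position 12 = 1

1


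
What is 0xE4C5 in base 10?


E4C5 hex = 58565 decimal

58565


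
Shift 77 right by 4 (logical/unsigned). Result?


0b1001101 >> 4 = 0b100 = 4

4


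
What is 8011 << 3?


0b1111101001011 << 3 = 0b1111101001011000 = 64088

64088


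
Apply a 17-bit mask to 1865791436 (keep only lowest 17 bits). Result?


1865791436 & 131071 = 112588

112588


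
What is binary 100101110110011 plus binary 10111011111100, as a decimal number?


100101110110011 + 10111011111100 = 111101010101111 = 31407

31407


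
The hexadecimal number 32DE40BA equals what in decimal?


32DE40BA hex = 853426362 decimal

853426362


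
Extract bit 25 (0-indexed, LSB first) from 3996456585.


0b11101110001101010001011010001001, position 25 = 1

1


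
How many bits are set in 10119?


0b10011110000111 has 8 set bits

8


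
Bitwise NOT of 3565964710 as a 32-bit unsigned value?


~0b11010100100011000100110110100110 = 0b101011011100111011001001011001 = 729002585 (32-bit unsigned)

729002585


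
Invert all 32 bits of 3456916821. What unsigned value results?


3456916821 ^ 4294967295 = 838050474

838050474


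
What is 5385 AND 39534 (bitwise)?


0b1010100001001 & 0b1001101001101110 = 0b1000000001000 = 4104

4104


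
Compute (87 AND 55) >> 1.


Step 1: 87 & 55 = 23
Step 2: 23 >> 1 = 11

11


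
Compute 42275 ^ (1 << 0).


42275 ^ (1 << 0) = 42275 ^ 1 = 42274

42274


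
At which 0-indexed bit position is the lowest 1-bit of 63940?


0b1111100111000100. Lowest set bit at position 2

2


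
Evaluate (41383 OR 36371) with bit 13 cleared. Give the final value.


Step 1: 41383 | 36371 = 44983
Step 2: 44983 & ~(1 << 13) = 36791

36791


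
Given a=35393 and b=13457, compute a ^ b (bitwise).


35393 ^ 13457 = 48848

48848


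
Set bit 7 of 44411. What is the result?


44411 | (1 << 7) = 44411 | 128 = 44539

44539


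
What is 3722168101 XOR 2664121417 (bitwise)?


0b11011101110110111100011100100101 ^ 0b10011110110010110100010001001001 = 0b1000011000100001000001101101100 = 1125155692

1125155692


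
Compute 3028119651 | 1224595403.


0b10110100011111010111000001100011 | 0b1001000111111011101011111001011 = 0b11111100111111011111011111101011 = 4244502507

4244502507


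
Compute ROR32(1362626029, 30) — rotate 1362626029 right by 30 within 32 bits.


Rotate 0b1010001001110000000010111101101 right by 30 (32-bit) = 0b1000100111000000001011110110101 = 1155536821

1155536821


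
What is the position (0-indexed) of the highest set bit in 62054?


0b1111001001100110. Highest set bit at position 15

15


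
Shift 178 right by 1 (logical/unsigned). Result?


0b10110010 >> 1 = 0b1011001 = 89

89


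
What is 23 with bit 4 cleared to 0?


23 & ~(1 << 4) = 7

7


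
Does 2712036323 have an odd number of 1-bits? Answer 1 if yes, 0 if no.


0b10100001101001100110001111100011 has 16 ones => parity 0

0


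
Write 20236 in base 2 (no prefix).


20236 = 100111100001100 in binary

100111100001100


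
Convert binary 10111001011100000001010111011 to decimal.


10111001011100000001010111011 in decimal = 388891323

388891323


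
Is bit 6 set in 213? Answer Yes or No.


0b11010101, bit 6 = 1. Yes

Yes


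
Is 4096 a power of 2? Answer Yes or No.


0b1000000000000. Only one bit set => Yes

Yes


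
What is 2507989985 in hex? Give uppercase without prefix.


2507989985 = 957CE3E1 hex

957CE3E1


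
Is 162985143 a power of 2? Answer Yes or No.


0b1001101101101111010010110111. Multiple bits set => No

No


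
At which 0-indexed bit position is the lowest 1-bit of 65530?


0b1111111111111010. Lowest set bit at position 1

1


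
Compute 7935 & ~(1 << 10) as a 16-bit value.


7935 & ~(1 << 10) = 6911

6911


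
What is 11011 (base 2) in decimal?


11011 in decimal = 27

27


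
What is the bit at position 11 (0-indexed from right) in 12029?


0b10111011111101, position 11 = 1

1


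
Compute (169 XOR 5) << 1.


Step 1: 169 ^ 5 = 172
Step 2: 172 << 1 = 344

344


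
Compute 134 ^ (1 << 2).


134 ^ (1 << 2) = 134 ^ 4 = 130

130


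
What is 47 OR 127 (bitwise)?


0b101111 | 0b1111111 = 0b1111111 = 127

127


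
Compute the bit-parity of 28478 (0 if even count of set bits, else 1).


0b110111100111110 has 11 ones => parity 1

1


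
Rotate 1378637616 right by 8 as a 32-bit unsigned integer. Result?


Rotate 0b1010010001011000101011100110000 right by 8 (32-bit) = 0b110000010100100010110001010111 = 810691671

810691671


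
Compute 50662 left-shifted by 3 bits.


0b1100010111100110 << 3 = 0b1100010111100110000 = 405296

405296


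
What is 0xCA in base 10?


CA hex = 202 decimal

202


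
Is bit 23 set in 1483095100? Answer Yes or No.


0b1011000011001100011110000111100, bit 23 = 0. No

No


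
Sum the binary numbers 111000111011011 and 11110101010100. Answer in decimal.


111000111011011 + 11110101010100 = 1010111100101111 = 44847

44847


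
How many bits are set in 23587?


0b101110000100011 has 7 set bits

7


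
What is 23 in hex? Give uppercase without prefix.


23 = 17 hex

17


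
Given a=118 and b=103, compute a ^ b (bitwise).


118 ^ 103 = 17

17


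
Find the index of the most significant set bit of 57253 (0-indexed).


0b1101111110100101. Highest set bit at position 15

15


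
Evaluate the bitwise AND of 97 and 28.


0b1100001 & 0b11100 = 0b0 = 0

0


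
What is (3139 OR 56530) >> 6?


Step 1: 3139 | 56530 = 56531
Step 2: 56531 >> 6 = 883

883


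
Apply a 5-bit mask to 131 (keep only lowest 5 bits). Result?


131 & 31 = 3

3


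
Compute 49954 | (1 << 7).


49954 | (1 << 7) = 49954 | 128 = 50082

50082


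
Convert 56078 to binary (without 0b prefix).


56078 = 1101101100001110 in binary

1101101100001110


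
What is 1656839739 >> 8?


0b1100010110000010101111000111011 >> 8 = 0b11000101100000101011110 = 6472030

6472030


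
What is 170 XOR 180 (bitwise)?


0b10101010 ^ 0b10110100 = 0b11110 = 30

30


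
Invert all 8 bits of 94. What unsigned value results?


94 ^ 255 = 161

161


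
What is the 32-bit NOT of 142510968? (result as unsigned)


~0b1000011111101000101101111000 = 0b11110111100000010111010010000111 = 4152456327 (32-bit unsigned)

4152456327


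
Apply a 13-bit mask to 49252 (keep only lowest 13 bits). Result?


49252 & 8191 = 100

100


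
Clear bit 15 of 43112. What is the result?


43112 & ~(1 << 15) = 10344

10344


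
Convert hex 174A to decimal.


174A hex = 5962 decimal

5962


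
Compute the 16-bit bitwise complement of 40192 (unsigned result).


~0b1001110100000000 = 0b110001011111111 = 25343 (16-bit unsigned)

25343


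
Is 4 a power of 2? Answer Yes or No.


0b100. Only one bit set => Yes

Yes


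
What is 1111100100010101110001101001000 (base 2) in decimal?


1111100100010101110001101001000 in decimal = 2089476936

2089476936


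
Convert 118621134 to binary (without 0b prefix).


118621134 = 111000100100000001111001110 in binary

111000100100000001111001110


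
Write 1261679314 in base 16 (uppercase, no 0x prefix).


1261679314 = 4B33B2D2 hex

4B33B2D2


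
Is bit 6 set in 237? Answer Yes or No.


0b11101101, bit 6 = 1. Yes

Yes


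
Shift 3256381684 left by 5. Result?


0b11000010000110000111000011110100 << 5 = 0b1100001000011000011100001111010000000 = 104204213888

104204213888


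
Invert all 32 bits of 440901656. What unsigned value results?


440901656 ^ 4294967295 = 3854065639

3854065639


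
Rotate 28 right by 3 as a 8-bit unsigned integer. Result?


Rotate 0b11100 right by 3 (8-bit) = 0b10000011 = 131

131


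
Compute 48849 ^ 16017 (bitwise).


0b1011111011010001 ^ 0b11111010010001 = 0b1000000001000000 = 32832

32832


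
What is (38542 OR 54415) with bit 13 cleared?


Step 1: 38542 | 54415 = 54927
Step 2: 54927 & ~(1 << 13) = 54927

54927


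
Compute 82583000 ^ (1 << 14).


82583000 ^ (1 << 14) = 82583000 ^ 16384 = 82599384

82599384


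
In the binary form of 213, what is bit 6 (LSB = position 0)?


0b11010101, position 6 = 1

1


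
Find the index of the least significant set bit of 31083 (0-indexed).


0b111100101101011. Lowest set bit at position 0

0


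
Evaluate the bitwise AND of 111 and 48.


0b1101111 & 0b110000 = 0b100000 = 32

32


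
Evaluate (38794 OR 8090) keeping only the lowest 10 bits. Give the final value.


Step 1: 38794 | 8090 = 40858
Step 2: 40858 & 1023 = 922

922


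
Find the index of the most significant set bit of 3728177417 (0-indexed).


0b11011110001101110111100100001001. Highest set bit at position 31

31


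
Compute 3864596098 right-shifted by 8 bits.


0b11100110010110010000111010000010 >> 8 = 0b111001100101100100001110 = 15096078

15096078


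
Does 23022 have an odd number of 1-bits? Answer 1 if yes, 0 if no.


0b101100111101110 has 10 ones => parity 0

0


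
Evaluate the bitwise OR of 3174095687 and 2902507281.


0b10111101001100001101101101000111 | 0b10101101000000001011111100010001 = 0b10111101001100001111111101010111 = 3174104919

3174104919


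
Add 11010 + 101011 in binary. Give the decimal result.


11010 + 101011 = 1000101 = 69

69


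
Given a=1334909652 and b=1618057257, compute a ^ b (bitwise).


1334909652 ^ 1618057257 = 803242749

803242749


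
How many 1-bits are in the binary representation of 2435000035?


0b10010001001000110010011011100011 has 14 set bits

14


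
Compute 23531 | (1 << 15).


23531 | (1 << 15) = 23531 | 32768 = 56299

56299


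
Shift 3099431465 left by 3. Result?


0b10111000101111011001001000101001 << 3 = 0b10111000101111011001001000101001000 = 24795451720

24795451720


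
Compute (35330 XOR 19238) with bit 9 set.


Step 1: 35330 ^ 19238 = 49444
Step 2: 49444 | (1 << 9) = 49444 | 512 = 49956

49956


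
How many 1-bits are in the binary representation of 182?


0b10110110 has 5 set bits

5


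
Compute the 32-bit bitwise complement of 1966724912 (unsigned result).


~0b1110101001110011101011100110000 = 0b10001010110001100010100011001111 = 2328242383 (32-bit unsigned)

2328242383


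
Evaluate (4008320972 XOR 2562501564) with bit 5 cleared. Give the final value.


Step 1: 4008320972 ^ 2562501564 = 1985393776
Step 2: 1985393776 & ~(1 << 5) = 1985393744

1985393744


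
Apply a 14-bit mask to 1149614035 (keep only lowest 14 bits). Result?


1149614035 & 16383 = 14291

14291


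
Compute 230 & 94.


0b11100110 & 0b1011110 = 0b1000110 = 70

70


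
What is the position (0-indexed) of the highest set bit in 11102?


0b10101101011110. Highest set bit at position 13

13


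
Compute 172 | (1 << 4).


172 | (1 << 4) = 172 | 16 = 188

188


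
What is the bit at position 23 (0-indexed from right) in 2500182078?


0b10010101000001011100000000111110, position 23 = 0

0


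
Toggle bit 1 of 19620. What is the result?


19620 ^ (1 << 1) = 19620 ^ 2 = 19622

19622


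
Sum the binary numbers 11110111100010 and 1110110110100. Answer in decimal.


11110111100010 + 1110110110100 = 101101110010110 = 23446

23446


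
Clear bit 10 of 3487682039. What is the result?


3487682039 & ~(1 << 10) = 3487681015

3487681015


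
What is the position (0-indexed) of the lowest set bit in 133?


0b10000101. Lowest set bit at position 0

0


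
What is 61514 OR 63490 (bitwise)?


0b1111000001001010 | 0b1111100000000010 = 0b1111100001001010 = 63562

63562


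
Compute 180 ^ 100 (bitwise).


0b10110100 ^ 0b1100100 = 0b11010000 = 208

208


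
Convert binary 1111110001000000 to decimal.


1111110001000000 in decimal = 64576

64576


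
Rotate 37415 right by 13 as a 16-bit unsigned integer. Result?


Rotate 0b1001001000100111 right by 13 (16-bit) = 0b1001000100111100 = 37180

37180


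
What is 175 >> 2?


0b10101111 >> 2 = 0b101011 = 43

43


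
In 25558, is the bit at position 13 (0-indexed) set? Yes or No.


0b110001111010110, bit 13 = 1. Yes

Yes


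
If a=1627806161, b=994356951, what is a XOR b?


1627806161 ^ 994356951 = 1514338054

1514338054


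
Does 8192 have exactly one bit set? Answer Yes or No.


0b10000000000000. Only one bit set => Yes

Yes


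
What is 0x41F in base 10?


41F hex = 1055 decimal

1055


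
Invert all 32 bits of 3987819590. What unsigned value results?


3987819590 ^ 4294967295 = 307147705

307147705


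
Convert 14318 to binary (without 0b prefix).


14318 = 11011111101110 in binary

11011111101110


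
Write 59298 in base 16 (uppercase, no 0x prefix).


59298 = E7A2 hex

E7A2


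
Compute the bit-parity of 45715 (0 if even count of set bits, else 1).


0b1011001010010011 has 8 ones => parity 0

0


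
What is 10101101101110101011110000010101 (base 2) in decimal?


10101101101110101011110000010101 in decimal = 2914696213

2914696213


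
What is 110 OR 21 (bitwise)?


0b1101110 | 0b10101 = 0b1111111 = 127

127


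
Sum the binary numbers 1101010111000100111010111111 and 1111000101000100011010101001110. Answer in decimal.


1101010111000100111010111111 + 1111000101000100011010101001110 = 10000101111111101000010000001101 = 2248049677

2248049677


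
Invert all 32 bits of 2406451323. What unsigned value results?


2406451323 ^ 4294967295 = 1888515972

1888515972


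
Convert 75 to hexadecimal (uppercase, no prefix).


75 = 4B hex

4B


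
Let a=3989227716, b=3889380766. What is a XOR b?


3989227716 ^ 3889380766 = 169211226

169211226


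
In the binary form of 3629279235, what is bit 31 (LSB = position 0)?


0b11011000010100100110100000000011, position 31 = 1

1


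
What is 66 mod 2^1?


66 & 1 = 0

0


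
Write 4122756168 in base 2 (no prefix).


4122756168 = 11110101101111000100010001001000 in binary

11110101101111000100010001001000


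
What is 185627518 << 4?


0b1011000100000111001101111110 << 4 = 0b10110001000001110011011111100000 = 2970040288

2970040288


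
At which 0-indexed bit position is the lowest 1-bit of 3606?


0b111000010110. Lowest set bit at position 1

1


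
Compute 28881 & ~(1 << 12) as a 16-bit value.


28881 & ~(1 << 12) = 24785

24785


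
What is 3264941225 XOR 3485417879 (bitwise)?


0b11000010100110110000110010101001 ^ 0b11001111101111110100000110010111 = 0b1101001001000100110100111110 = 220482878

220482878


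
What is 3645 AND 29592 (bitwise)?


0b111000111101 & 0b111001110011000 = 0b1000011000 = 536

536


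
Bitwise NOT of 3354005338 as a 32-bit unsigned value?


~0b11000111111010100000111101011010 = 0b111000000101011111000010100101 = 940961957 (32-bit unsigned)

940961957


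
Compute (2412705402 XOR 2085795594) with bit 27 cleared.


Step 1: 2412705402 ^ 2085795594 = 4087103856
Step 2: 4087103856 & ~(1 << 27) = 4087103856

4087103856


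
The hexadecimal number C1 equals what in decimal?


C1 hex = 193 decimal

193


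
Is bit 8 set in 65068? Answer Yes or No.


0b1111111000101100, bit 8 = 0. No

No


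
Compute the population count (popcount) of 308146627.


0b10010010111011111000111000011 has 16 set bits

16


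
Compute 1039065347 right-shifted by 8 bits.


0b111101111011101110000100000011 >> 8 = 0b1111011110111011100001 = 4058849

4058849


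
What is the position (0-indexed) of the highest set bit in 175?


0b10101111. Highest set bit at position 7

7


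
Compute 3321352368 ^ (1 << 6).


3321352368 ^ (1 << 6) = 3321352368 ^ 64 = 3321352432

3321352432


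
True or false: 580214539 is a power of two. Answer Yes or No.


0b100010100101010101111100001011. Multiple bits set => No

No


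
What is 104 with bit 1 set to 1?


104 | (1 << 1) = 104 | 2 = 106

106


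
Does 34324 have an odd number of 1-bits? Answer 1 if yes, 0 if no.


0b1000011000010100 has 5 ones => parity 1

1
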